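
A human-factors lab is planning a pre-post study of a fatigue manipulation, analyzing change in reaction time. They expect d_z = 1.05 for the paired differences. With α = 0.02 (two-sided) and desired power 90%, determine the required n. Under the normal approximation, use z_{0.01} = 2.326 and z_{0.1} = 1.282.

n = 12 pairs

For a paired (one-sample on differences) test: n = ((z_{α/2} + z_β) / d)².
z_{α/2} + z_β = 2.326 + 1.282 = 3.608.
n = (3.608 / 1.05)² = 3.436² = 11.81.
Round up.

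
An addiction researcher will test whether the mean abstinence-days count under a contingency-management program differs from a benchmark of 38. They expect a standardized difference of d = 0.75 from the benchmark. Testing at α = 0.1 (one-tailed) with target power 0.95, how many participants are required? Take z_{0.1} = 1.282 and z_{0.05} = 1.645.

n = 16

For a one-sample test: n = ((z_{α} + z_β) / d)².
z_{α} + z_β = 1.282 + 1.645 = 2.927.
n = (2.927 / 0.75)² = 3.903² = 15.23.
Round up.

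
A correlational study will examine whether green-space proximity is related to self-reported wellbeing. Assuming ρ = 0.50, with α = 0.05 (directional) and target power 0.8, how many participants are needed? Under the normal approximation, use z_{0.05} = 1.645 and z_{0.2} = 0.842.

Fisher's z: C = ½·ln((1+r)/(1−r)) = ½·ln(3.0000) = 0.5493.
n = ((z_{α} + z_β)/C)² + 3.
(1.645 + 0.842) / 0.5493 = 2.487 / 0.5493 = 4.528.
n = 4.528² + 3 = 20.50 + 3 = 23.5.
Round up.

n = 24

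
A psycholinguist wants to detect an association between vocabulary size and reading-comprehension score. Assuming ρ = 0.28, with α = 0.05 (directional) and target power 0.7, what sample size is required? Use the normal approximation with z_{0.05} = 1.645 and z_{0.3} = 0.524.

Fisher's z: C = ½·ln((1+r)/(1−r)) = ½·ln(1.7778) = 0.2877.
n = ((z_{α} + z_β)/C)² + 3.
(1.645 + 0.524) / 0.2877 = 2.169 / 0.2877 = 7.539.
n = 7.539² + 3 = 56.84 + 3 = 59.8.
Round up.

n = 60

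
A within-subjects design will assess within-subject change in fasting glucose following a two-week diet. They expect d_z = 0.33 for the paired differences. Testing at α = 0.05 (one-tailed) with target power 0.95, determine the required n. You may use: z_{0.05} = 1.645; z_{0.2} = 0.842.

n = 100 pairs

For a paired (one-sample on differences) test: n = ((z_{α} + z_β) / d)².
z_{α} + z_β = 1.645 + 1.645 = 3.290.
n = (3.290 / 0.33)² = 9.970² = 99.39.
Round up.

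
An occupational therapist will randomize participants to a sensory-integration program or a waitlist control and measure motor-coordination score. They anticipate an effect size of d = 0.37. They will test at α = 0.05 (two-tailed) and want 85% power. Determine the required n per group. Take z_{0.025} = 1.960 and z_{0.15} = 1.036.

n = 132 per group

For two independent groups with equal n: n = 2·((z_{α/2} + z_β) / d)².
z_{α/2} + z_β = 1.960 + 1.036 = 2.996.
n = 2 × (2.996 / 0.37)² = 2 × 8.097² = 2 × 65.57 = 131.1.
Round up to the next whole participant.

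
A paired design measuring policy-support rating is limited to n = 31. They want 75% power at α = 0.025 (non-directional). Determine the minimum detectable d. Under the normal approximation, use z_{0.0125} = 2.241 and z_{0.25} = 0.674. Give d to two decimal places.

For a single sample (or paired design) of n = 31: d_min = (z_{α/2} + z_β)/√n.
z-sum = 2.241 + 0.674 = 2.915.
d_min = 2.915 / √31 = 2.915 / 5.568 = 0.524.

d_min ≈ 0.52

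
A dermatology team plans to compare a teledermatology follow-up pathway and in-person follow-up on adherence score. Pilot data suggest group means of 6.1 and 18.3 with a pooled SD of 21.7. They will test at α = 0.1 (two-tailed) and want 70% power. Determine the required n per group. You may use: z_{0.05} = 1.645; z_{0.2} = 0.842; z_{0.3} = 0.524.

Cohen's d = |M₁ − M₂| / SD_pooled = |6.1 − 18.3| / 21.7 = 12.2 / 21.7 = 0.562.
For two independent groups with equal n: n = 2·((z_{α/2} + z_β) / d)².
z_{α/2} + z_β = 1.645 + 0.524 = 2.169.
n = 2 × (2.169 / 0.562)² = 2 × 3.859² = 2 × 14.90 = 29.8.
Round up to the next whole participant.

n = 30 per group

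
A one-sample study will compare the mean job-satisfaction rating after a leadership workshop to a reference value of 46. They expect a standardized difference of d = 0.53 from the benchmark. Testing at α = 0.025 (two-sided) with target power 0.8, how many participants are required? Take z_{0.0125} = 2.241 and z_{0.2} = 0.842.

n = 34

For a one-sample test: n = ((z_{α/2} + z_β) / d)².
z_{α/2} + z_β = 2.241 + 0.842 = 3.083.
n = (3.083 / 0.53)² = 5.817² = 33.84.
Round up.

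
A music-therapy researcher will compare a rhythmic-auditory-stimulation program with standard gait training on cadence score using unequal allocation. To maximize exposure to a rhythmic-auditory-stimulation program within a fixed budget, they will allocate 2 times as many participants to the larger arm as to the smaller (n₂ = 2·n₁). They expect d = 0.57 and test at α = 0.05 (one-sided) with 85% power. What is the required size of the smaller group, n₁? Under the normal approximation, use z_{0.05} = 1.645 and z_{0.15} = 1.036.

n₁ = 34

With allocation ratio k = n₂/n₁ = 2, Var(x̄₁−x̄₂) = σ²(1/n₁ + 1/(k·n₁)) = σ²·(k+1)/(k·n₁).
So n₁ = (1 + 1/k)·((z_{α} + z_β)/d)² = 1.500 × (2.681/0.57)².
n₁ = 1.500 × 22.12 = 33.2.
Round up: n₁ = 34, giving n₂ = 2 × 34 = 68.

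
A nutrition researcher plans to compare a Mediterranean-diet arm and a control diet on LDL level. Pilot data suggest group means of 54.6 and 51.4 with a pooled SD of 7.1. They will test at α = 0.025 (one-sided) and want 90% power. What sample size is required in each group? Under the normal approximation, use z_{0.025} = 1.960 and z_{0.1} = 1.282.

n = 104 per group

Cohen's d = |M₁ − M₂| / SD_pooled = |54.6 − 51.4| / 7.1 = 3.2 / 7.1 = 0.451.
For two independent groups with equal n: n = 2·((z_{α} + z_β) / d)².
z_{α} + z_β = 1.960 + 1.282 = 3.242.
n = 2 × (3.242 / 0.451)² = 2 × 7.188² = 2 × 51.67 = 103.3.
Round up to the next whole participant.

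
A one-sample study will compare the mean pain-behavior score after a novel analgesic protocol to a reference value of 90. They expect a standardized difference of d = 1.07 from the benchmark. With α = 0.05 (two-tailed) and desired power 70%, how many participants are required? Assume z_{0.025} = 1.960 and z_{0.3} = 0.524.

For a one-sample test: n = ((z_{α/2} + z_β) / d)².
z_{α/2} + z_β = 1.960 + 0.524 = 2.484.
n = (2.484 / 1.07)² = 2.321² = 5.39.
Round up.

n = 6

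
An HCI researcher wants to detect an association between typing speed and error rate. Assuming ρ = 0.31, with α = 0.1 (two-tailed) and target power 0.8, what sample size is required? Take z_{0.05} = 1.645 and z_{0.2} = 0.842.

n = 64

Fisher's z: C = ½·ln((1+r)/(1−r)) = ½·ln(1.8986) = 0.3205.
n = ((z_{α/2} + z_β)/C)² + 3.
(1.645 + 0.842) / 0.3205 = 2.487 / 0.3205 = 7.760.
n = 7.760² + 3 = 60.21 + 3 = 63.2.
Round up.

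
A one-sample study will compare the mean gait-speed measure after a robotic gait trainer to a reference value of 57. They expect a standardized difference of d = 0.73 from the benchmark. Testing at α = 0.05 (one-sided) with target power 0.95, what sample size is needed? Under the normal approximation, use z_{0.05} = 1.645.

For a one-sample test: n = ((z_{α} + z_β) / d)².
z_{α} + z_β = 1.645 + 1.645 = 3.290.
n = (3.290 / 0.73)² = 4.507² = 20.31.
Round up.

n = 21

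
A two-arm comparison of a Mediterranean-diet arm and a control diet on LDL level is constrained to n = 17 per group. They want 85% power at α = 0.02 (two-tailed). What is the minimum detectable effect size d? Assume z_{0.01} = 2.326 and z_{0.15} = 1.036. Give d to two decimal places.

d_min ≈ 1.15

For two independent groups of n = 17 each: d_min = (z_{α/2} + z_β)·√(2/n).
z-sum = 2.326 + 1.036 = 3.362.
d_min = 3.362 × √(2/17) = 3.362 × 0.3430 = 1.153.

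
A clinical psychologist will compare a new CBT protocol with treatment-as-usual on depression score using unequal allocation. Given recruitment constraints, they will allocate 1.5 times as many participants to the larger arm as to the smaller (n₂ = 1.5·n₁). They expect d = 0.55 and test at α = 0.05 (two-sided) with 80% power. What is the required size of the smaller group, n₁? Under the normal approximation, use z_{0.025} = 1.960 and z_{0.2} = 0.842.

n₁ = 44

With allocation ratio k = n₂/n₁ = 1.5, Var(x̄₁−x̄₂) = σ²(1/n₁ + 1/(k·n₁)) = σ²·(k+1)/(k·n₁).
So n₁ = (1 + 1/k)·((z_{α/2} + z_β)/d)² = 1.667 × (2.802/0.55)².
n₁ = 1.667 × 25.95 = 43.3.
Round up: n₁ = 44, giving n₂ = 1.5 × 44 = 66.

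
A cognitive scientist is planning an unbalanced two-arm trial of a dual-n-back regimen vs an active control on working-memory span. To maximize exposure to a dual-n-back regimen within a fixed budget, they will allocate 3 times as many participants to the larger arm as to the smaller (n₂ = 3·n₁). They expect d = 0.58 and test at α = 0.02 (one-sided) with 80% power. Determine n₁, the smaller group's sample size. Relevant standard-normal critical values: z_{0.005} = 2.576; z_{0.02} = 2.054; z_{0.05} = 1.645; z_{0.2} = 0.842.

n₁ = 34

With allocation ratio k = n₂/n₁ = 3, Var(x̄₁−x̄₂) = σ²(1/n₁ + 1/(k·n₁)) = σ²·(k+1)/(k·n₁).
So n₁ = (1 + 1/k)·((z_{α} + z_β)/d)² = 1.333 × (2.896/0.58)².
n₁ = 1.333 × 24.93 = 33.2.
Round up: n₁ = 34, giving n₂ = 3 × 34 = 102.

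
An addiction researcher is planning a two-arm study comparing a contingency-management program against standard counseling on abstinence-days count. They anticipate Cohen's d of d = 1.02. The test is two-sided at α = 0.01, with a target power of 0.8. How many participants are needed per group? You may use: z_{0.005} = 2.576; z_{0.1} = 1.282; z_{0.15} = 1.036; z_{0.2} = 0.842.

n = 23 per group

For two independent groups with equal n: n = 2·((z_{α/2} + z_β) / d)².
z_{α/2} + z_β = 2.576 + 0.842 = 3.418.
n = 2 × (3.418 / 1.02)² = 2 × 3.351² = 2 × 11.23 = 22.5.
Round up to the next whole participant.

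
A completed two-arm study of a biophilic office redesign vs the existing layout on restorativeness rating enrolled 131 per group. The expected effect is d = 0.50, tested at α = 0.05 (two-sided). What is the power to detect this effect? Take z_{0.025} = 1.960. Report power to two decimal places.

For two equal groups, power = Φ(d·√(n/2) − z_{α/2}).
d·√(n/2) = 0.50 × √(131/2) = 0.50 × 8.093 = 4.047.
z_β = 4.047 − 1.960 = 2.087.
Power = Φ(2.087) = 0.982.

power ≈ 0.98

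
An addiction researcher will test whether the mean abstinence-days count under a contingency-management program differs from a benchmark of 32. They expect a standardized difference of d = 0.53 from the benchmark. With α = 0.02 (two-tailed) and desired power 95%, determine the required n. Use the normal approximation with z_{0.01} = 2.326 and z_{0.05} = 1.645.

For a one-sample test: n = ((z_{α/2} + z_β) / d)².
z_{α/2} + z_β = 2.326 + 1.645 = 3.971.
n = (3.971 / 0.53)² = 7.492² = 56.14.
Round up.

n = 57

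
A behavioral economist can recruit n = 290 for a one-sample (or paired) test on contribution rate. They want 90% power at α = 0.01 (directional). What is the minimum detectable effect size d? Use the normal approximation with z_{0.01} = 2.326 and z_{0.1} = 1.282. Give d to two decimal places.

For a single sample (or paired design) of n = 290: d_min = (z_{α} + z_β)/√n.
z-sum = 2.326 + 1.282 = 3.608.
d_min = 3.608 / √290 = 3.608 / 17.029 = 0.212.

d_min ≈ 0.21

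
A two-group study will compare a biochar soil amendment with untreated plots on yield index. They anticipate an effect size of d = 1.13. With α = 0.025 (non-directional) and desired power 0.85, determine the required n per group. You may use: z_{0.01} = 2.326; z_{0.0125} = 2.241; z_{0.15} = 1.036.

For two independent groups with equal n: n = 2·((z_{α/2} + z_β) / d)².
z_{α/2} + z_β = 2.241 + 1.036 = 3.277.
n = 2 × (3.277 / 1.13)² = 2 × 2.900² = 2 × 8.41 = 16.8.
Round up to the next whole participant.

n = 17 per group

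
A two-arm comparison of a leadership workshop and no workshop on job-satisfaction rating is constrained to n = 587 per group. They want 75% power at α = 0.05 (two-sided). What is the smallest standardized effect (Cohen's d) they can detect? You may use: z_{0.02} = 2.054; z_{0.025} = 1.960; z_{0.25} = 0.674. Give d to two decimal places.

For two independent groups of n = 587 each: d_min = (z_{α/2} + z_β)·√(2/n).
z-sum = 1.960 + 0.674 = 2.634.
d_min = 2.634 × √(2/587) = 2.634 × 0.0584 = 0.154.

d_min ≈ 0.15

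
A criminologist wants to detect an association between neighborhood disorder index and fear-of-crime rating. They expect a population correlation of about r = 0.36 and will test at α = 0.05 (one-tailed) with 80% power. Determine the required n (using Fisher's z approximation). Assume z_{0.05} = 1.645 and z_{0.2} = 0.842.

Fisher's z: C = ½·ln((1+r)/(1−r)) = ½·ln(2.1250) = 0.3769.
n = ((z_{α} + z_β)/C)² + 3.
(1.645 + 0.842) / 0.3769 = 2.487 / 0.3769 = 6.599.
n = 6.599² + 3 = 43.54 + 3 = 46.5.
Round up.

n = 47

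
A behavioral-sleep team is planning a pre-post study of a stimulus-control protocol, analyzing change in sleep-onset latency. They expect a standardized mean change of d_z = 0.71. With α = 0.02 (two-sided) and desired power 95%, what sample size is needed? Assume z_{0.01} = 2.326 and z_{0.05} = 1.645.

For a paired (one-sample on differences) test: n = ((z_{α/2} + z_β) / d)².
z_{α/2} + z_β = 2.326 + 1.645 = 3.971.
n = (3.971 / 0.71)² = 5.593² = 31.28.
Round up.

n = 32 pairs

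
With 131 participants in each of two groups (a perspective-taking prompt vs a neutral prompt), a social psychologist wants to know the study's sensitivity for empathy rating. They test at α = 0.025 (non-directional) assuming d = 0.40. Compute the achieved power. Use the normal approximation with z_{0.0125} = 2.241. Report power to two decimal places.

For two equal groups, power = Φ(d·√(n/2) − z_{α/2}).
d·√(n/2) = 0.40 × √(131/2) = 0.40 × 8.093 = 3.237.
z_β = 3.237 − 2.241 = 0.996.
Power = Φ(0.996) = 0.840.

power ≈ 0.84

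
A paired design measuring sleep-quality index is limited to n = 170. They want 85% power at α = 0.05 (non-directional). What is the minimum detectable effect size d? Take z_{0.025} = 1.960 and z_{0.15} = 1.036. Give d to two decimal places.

d_min ≈ 0.23

For a single sample (or paired design) of n = 170: d_min = (z_{α/2} + z_β)/√n.
z-sum = 1.960 + 1.036 = 2.996.
d_min = 2.996 / √170 = 2.996 / 13.038 = 0.230.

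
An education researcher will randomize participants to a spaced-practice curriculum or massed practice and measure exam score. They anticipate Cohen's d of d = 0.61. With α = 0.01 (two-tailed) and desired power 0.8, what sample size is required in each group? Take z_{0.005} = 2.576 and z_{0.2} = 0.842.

n = 63 per group

For two independent groups with equal n: n = 2·((z_{α/2} + z_β) / d)².
z_{α/2} + z_β = 2.576 + 0.842 = 3.418.
n = 2 × (3.418 / 0.61)² = 2 × 5.603² = 2 × 31.40 = 62.8.
Round up to the next whole participant.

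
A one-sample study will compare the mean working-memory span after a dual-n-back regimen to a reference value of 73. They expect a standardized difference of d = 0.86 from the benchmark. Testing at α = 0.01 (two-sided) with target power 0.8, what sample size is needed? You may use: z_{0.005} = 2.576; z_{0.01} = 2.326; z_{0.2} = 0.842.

n = 16

For a one-sample test: n = ((z_{α/2} + z_β) / d)².
z_{α/2} + z_β = 2.576 + 0.842 = 3.418.
n = (3.418 / 0.86)² = 3.974² = 15.80.
Round up.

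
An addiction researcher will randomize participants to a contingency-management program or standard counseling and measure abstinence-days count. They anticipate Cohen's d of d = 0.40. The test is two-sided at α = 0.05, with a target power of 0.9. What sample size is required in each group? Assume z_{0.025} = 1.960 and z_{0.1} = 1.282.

n = 132 per group

For two independent groups with equal n: n = 2·((z_{α/2} + z_β) / d)².
z_{α/2} + z_β = 1.960 + 1.282 = 3.242.
n = 2 × (3.242 / 0.40)² = 2 × 8.105² = 2 × 65.69 = 131.4.
Round up to the next whole participant.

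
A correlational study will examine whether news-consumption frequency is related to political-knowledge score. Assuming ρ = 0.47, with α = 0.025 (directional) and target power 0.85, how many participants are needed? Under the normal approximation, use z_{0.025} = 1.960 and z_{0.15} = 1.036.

Fisher's z: C = ½·ln((1+r)/(1−r)) = ½·ln(2.7736) = 0.5101.
n = ((z_{α} + z_β)/C)² + 3.
(1.960 + 1.036) / 0.5101 = 2.996 / 0.5101 = 5.873.
n = 5.873² + 3 = 34.50 + 3 = 37.5.
Round up.

n = 38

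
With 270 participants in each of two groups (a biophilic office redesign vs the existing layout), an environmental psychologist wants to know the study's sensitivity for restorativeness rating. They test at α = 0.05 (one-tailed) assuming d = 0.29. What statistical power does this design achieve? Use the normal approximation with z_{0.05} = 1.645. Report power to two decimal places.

For two equal groups, power = Φ(d·√(n/2) − z_{α}).
d·√(n/2) = 0.29 × √(270/2) = 0.29 × 11.619 = 3.369.
z_β = 3.369 − 1.645 = 1.724.
Power = Φ(1.724) = 0.958.

power ≈ 0.96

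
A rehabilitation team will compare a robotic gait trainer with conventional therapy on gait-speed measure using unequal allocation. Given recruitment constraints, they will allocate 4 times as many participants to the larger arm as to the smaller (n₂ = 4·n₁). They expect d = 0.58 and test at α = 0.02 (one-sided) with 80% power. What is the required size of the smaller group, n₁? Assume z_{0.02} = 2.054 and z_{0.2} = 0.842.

n₁ = 32

With allocation ratio k = n₂/n₁ = 4, Var(x̄₁−x̄₂) = σ²(1/n₁ + 1/(k·n₁)) = σ²·(k+1)/(k·n₁).
So n₁ = (1 + 1/k)·((z_{α} + z_β)/d)² = 1.250 × (2.896/0.58)².
n₁ = 1.250 × 24.93 = 31.2.
Round up: n₁ = 32, giving n₂ = 4 × 32 = 128.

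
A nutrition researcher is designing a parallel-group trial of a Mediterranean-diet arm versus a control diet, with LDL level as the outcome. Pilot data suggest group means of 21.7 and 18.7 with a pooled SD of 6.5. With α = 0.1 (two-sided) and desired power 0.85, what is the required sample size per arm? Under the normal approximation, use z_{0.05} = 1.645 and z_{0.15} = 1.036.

n = 68 per group

Cohen's d = |M₁ − M₂| / SD_pooled = |21.7 − 18.7| / 6.5 = 3.0 / 6.5 = 0.462.
For two independent groups with equal n: n = 2·((z_{α/2} + z_β) / d)².
z_{α/2} + z_β = 1.645 + 1.036 = 2.681.
n = 2 × (2.681 / 0.462)² = 2 × 5.803² = 2 × 33.68 = 67.4.
Round up to the next whole participant.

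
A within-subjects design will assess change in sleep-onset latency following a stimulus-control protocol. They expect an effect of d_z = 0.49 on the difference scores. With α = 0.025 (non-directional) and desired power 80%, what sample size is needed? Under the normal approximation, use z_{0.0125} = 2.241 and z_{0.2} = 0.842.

For a paired (one-sample on differences) test: n = ((z_{α/2} + z_β) / d)².
z_{α/2} + z_β = 2.241 + 0.842 = 3.083.
n = (3.083 / 0.49)² = 6.292² = 39.59.
Round up.

n = 40 pairs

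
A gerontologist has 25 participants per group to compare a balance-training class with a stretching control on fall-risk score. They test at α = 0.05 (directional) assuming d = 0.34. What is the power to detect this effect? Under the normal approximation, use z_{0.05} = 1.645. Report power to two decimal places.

For two equal groups, power = Φ(d·√(n/2) − z_{α}).
d·√(n/2) = 0.34 × √(25/2) = 0.34 × 3.536 = 1.202.
z_β = 1.202 − 1.645 = -0.443.
Power = Φ(-0.443) = 0.329.

power ≈ 0.33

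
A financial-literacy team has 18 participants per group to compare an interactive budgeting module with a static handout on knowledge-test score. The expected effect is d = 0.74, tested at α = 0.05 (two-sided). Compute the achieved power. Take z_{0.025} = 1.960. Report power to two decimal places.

power ≈ 0.60

For two equal groups, power = Φ(d·√(n/2) − z_{α/2}).
d·√(n/2) = 0.74 × √(18/2) = 0.74 × 3.000 = 2.220.
z_β = 2.220 − 1.960 = 0.260.
Power = Φ(0.260) = 0.603.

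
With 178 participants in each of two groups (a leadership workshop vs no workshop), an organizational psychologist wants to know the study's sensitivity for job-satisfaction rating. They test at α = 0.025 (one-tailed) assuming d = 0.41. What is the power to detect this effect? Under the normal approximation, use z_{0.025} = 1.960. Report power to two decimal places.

power ≈ 0.97

For two equal groups, power = Φ(d·√(n/2) − z_{α}).
d·√(n/2) = 0.41 × √(178/2) = 0.41 × 9.434 = 3.868.
z_β = 3.868 − 1.960 = 1.908.
Power = Φ(1.908) = 0.972.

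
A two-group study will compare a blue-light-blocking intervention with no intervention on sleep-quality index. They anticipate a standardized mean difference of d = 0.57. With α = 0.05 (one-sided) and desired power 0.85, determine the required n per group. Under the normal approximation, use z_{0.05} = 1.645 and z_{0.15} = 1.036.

n = 45 per group

For two independent groups with equal n: n = 2·((z_{α} + z_β) / d)².
z_{α} + z_β = 1.645 + 1.036 = 2.681.
n = 2 × (2.681 / 0.57)² = 2 × 4.704² = 2 × 22.12 = 44.2.
Round up to the next whole participant.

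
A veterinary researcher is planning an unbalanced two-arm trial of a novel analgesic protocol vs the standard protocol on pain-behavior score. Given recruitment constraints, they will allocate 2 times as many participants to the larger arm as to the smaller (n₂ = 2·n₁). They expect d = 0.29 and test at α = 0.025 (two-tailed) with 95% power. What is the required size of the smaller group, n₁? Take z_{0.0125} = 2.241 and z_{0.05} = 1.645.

With allocation ratio k = n₂/n₁ = 2, Var(x̄₁−x̄₂) = σ²(1/n₁ + 1/(k·n₁)) = σ²·(k+1)/(k·n₁).
So n₁ = (1 + 1/k)·((z_{α/2} + z_β)/d)² = 1.500 × (3.886/0.29)².
n₁ = 1.500 × 179.56 = 269.3.
Round up: n₁ = 270, giving n₂ = 2 × 270 = 540.

n₁ = 270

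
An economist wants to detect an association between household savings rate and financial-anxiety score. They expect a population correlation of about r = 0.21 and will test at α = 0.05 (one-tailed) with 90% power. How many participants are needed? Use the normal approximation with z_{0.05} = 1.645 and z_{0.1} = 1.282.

Fisher's z: C = ½·ln((1+r)/(1−r)) = ½·ln(1.5316) = 0.2132.
n = ((z_{α} + z_β)/C)² + 3.
(1.645 + 1.282) / 0.2132 = 2.927 / 0.2132 = 13.729.
n = 13.729² + 3 = 188.48 + 3 = 191.5.
Round up.

n = 192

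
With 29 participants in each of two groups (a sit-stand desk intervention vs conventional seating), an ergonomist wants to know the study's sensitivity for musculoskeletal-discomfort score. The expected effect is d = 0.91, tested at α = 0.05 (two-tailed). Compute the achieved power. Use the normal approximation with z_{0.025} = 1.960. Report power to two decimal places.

For two equal groups, power = Φ(d·√(n/2) − z_{α/2}).
d·√(n/2) = 0.91 × √(29/2) = 0.91 × 3.808 = 3.465.
z_β = 3.465 − 1.960 = 1.505.
Power = Φ(1.505) = 0.934.

power ≈ 0.93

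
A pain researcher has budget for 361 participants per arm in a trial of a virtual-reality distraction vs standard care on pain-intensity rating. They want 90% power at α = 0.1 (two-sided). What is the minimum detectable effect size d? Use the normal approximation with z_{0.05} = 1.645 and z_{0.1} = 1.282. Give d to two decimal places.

For two independent groups of n = 361 each: d_min = (z_{α/2} + z_β)·√(2/n).
z-sum = 1.645 + 1.282 = 2.927.
d_min = 2.927 × √(2/361) = 2.927 × 0.0744 = 0.218.

d_min ≈ 0.22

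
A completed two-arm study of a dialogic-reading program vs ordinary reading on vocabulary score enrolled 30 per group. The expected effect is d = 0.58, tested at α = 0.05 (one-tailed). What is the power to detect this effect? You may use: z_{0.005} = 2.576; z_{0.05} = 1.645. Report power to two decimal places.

power ≈ 0.73

For two equal groups, power = Φ(d·√(n/2) − z_{α}).
d·√(n/2) = 0.58 × √(30/2) = 0.58 × 3.873 = 2.246.
z_β = 2.246 − 1.645 = 0.601.
Power = Φ(0.601) = 0.726.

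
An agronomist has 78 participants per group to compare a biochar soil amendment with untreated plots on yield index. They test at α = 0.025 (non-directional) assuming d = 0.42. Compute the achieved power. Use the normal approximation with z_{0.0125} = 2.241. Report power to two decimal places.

power ≈ 0.65

For two equal groups, power = Φ(d·√(n/2) − z_{α/2}).
d·√(n/2) = 0.42 × √(78/2) = 0.42 × 6.245 = 2.623.
z_β = 2.623 − 2.241 = 0.382.
Power = Φ(0.382) = 0.649.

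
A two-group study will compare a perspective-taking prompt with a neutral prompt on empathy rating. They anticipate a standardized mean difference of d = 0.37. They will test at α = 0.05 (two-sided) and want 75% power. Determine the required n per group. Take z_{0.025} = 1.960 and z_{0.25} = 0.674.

For two independent groups with equal n: n = 2·((z_{α/2} + z_β) / d)².
z_{α/2} + z_β = 1.960 + 0.674 = 2.634.
n = 2 × (2.634 / 0.37)² = 2 × 7.119² = 2 × 50.68 = 101.4.
Round up to the next whole participant.

n = 102 per group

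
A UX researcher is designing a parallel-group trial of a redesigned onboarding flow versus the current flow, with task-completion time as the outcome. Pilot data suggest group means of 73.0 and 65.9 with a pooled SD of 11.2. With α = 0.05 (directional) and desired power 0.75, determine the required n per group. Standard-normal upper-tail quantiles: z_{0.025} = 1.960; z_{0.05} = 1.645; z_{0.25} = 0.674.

Cohen's d = |M₁ − M₂| / SD_pooled = |73.0 − 65.9| / 11.2 = 7.1 / 11.2 = 0.634.
For two independent groups with equal n: n = 2·((z_{α} + z_β) / d)².
z_{α} + z_β = 1.645 + 0.674 = 2.319.
n = 2 × (2.319 / 0.634)² = 2 × 3.658² = 2 × 13.38 = 26.8.
Round up to the next whole participant.

n = 27 per group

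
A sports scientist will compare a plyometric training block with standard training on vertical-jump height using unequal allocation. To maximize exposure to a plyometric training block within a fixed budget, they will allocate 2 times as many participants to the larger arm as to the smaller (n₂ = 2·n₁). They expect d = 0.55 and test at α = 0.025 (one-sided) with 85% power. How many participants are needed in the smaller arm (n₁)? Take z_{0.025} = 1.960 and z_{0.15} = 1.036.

n₁ = 45

With allocation ratio k = n₂/n₁ = 2, Var(x̄₁−x̄₂) = σ²(1/n₁ + 1/(k·n₁)) = σ²·(k+1)/(k·n₁).
So n₁ = (1 + 1/k)·((z_{α} + z_β)/d)² = 1.500 × (2.996/0.55)².
n₁ = 1.500 × 29.67 = 44.5.
Round up: n₁ = 45, giving n₂ = 2 × 45 = 90.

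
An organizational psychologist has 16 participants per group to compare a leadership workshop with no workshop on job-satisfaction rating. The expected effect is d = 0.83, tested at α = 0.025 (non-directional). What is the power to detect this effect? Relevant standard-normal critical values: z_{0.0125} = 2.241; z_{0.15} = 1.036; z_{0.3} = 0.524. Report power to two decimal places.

power ≈ 0.54

For two equal groups, power = Φ(d·√(n/2) − z_{α/2}).
d·√(n/2) = 0.83 × √(16/2) = 0.83 × 2.828 = 2.348.
z_β = 2.348 − 2.241 = 0.107.
Power = Φ(0.107) = 0.542.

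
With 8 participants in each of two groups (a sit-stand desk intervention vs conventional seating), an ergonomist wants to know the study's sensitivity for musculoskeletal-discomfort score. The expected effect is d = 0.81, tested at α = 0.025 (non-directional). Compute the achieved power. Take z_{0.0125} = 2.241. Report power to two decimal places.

power ≈ 0.27

For two equal groups, power = Φ(d·√(n/2) − z_{α/2}).
d·√(n/2) = 0.81 × √(8/2) = 0.81 × 2.000 = 1.620.
z_β = 1.620 − 2.241 = -0.621.
Power = Φ(-0.621) = 0.267.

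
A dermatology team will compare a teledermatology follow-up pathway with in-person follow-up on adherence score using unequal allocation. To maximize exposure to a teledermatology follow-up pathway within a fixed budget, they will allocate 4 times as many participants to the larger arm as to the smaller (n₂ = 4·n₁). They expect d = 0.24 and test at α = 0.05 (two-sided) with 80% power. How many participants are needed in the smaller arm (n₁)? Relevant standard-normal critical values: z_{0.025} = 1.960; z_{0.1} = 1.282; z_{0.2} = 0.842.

With allocation ratio k = n₂/n₁ = 4, Var(x̄₁−x̄₂) = σ²(1/n₁ + 1/(k·n₁)) = σ²·(k+1)/(k·n₁).
So n₁ = (1 + 1/k)·((z_{α/2} + z_β)/d)² = 1.250 × (2.802/0.24)².
n₁ = 1.250 × 136.31 = 170.4.
Round up: n₁ = 171, giving n₂ = 4 × 171 = 684.

n₁ = 171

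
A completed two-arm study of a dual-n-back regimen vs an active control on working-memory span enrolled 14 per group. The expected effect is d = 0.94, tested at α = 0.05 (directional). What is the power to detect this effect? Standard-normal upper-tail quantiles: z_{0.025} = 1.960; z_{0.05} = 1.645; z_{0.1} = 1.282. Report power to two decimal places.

For two equal groups, power = Φ(d·√(n/2) − z_{α}).
d·√(n/2) = 0.94 × √(14/2) = 0.94 × 2.646 = 2.487.
z_β = 2.487 − 1.645 = 0.842.
Power = Φ(0.842) = 0.800.

power ≈ 0.80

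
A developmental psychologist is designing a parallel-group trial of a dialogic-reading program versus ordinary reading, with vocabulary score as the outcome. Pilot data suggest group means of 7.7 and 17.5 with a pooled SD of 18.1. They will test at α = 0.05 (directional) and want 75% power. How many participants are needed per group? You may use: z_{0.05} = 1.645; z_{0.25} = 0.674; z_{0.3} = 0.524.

Cohen's d = |M₁ − M₂| / SD_pooled = |7.7 − 17.5| / 18.1 = 9.8 / 18.1 = 0.541.
For two independent groups with equal n: n = 2·((z_{α} + z_β) / d)².
z_{α} + z_β = 1.645 + 0.674 = 2.319.
n = 2 × (2.319 / 0.541)² = 2 × 4.287² = 2 × 18.37 = 36.7.
Round up to the next whole participant.

n = 37 per group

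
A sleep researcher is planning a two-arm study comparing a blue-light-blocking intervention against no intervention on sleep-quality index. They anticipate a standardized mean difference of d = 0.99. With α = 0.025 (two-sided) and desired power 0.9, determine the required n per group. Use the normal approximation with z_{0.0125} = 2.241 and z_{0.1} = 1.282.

n = 26 per group

For two independent groups with equal n: n = 2·((z_{α/2} + z_β) / d)².
z_{α/2} + z_β = 2.241 + 1.282 = 3.523.
n = 2 × (3.523 / 0.99)² = 2 × 3.559² = 2 × 12.66 = 25.3.
Round up to the next whole participant.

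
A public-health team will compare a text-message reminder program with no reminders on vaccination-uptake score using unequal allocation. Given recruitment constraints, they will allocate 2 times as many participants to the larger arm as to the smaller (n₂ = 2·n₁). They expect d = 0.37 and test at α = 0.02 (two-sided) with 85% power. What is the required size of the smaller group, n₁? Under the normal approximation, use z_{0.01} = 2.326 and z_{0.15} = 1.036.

With allocation ratio k = n₂/n₁ = 2, Var(x̄₁−x̄₂) = σ²(1/n₁ + 1/(k·n₁)) = σ²·(k+1)/(k·n₁).
So n₁ = (1 + 1/k)·((z_{α/2} + z_β)/d)² = 1.500 × (3.362/0.37)².
n₁ = 1.500 × 82.56 = 123.8.
Round up: n₁ = 124, giving n₂ = 2 × 124 = 248.

n₁ = 124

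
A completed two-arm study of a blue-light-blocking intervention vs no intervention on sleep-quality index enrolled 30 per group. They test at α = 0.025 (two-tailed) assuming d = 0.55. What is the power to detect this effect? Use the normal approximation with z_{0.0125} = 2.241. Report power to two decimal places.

For two equal groups, power = Φ(d·√(n/2) − z_{α/2}).
d·√(n/2) = 0.55 × √(30/2) = 0.55 × 3.873 = 2.130.
z_β = 2.130 − 2.241 = -0.111.
Power = Φ(-0.111) = 0.456.

power ≈ 0.46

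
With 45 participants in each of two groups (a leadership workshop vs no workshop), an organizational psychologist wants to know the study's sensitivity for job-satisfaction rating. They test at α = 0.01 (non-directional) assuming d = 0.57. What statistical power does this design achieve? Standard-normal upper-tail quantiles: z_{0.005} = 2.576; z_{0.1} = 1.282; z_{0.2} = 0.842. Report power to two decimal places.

For two equal groups, power = Φ(d·√(n/2) − z_{α/2}).
d·√(n/2) = 0.57 × √(45/2) = 0.57 × 4.743 = 2.704.
z_β = 2.704 − 2.576 = 0.128.
Power = Φ(0.128) = 0.551.

power ≈ 0.55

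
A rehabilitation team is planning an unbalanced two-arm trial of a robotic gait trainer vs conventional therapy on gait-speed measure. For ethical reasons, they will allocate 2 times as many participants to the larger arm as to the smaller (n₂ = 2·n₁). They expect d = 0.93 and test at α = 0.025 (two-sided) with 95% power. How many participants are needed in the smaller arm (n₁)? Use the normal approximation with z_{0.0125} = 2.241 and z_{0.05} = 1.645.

With allocation ratio k = n₂/n₁ = 2, Var(x̄₁−x̄₂) = σ²(1/n₁ + 1/(k·n₁)) = σ²·(k+1)/(k·n₁).
So n₁ = (1 + 1/k)·((z_{α/2} + z_β)/d)² = 1.500 × (3.886/0.93)².
n₁ = 1.500 × 17.46 = 26.2.
Round up: n₁ = 27, giving n₂ = 2 × 27 = 54.

n₁ = 27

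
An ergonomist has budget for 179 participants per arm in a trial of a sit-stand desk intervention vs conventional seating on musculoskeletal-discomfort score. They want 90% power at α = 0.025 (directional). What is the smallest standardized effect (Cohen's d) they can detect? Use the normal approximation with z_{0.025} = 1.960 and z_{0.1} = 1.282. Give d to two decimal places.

For two independent groups of n = 179 each: d_min = (z_{α} + z_β)·√(2/n).
z-sum = 1.960 + 1.282 = 3.242.
d_min = 3.242 × √(2/179) = 3.242 × 0.1057 = 0.343.

d_min ≈ 0.34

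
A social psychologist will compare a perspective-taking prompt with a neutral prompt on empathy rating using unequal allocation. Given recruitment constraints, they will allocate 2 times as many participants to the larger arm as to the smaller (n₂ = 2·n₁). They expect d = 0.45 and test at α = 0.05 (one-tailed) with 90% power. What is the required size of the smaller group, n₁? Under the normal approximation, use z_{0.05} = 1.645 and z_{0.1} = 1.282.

With allocation ratio k = n₂/n₁ = 2, Var(x̄₁−x̄₂) = σ²(1/n₁ + 1/(k·n₁)) = σ²·(k+1)/(k·n₁).
So n₁ = (1 + 1/k)·((z_{α} + z_β)/d)² = 1.500 × (2.927/0.45)².
n₁ = 1.500 × 42.31 = 63.5.
Round up: n₁ = 64, giving n₂ = 2 × 64 = 128.

n₁ = 64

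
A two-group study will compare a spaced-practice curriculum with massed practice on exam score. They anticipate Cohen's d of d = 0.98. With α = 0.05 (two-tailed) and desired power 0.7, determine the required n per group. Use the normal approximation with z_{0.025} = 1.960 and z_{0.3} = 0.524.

n = 13 per group

For two independent groups with equal n: n = 2·((z_{α/2} + z_β) / d)².
z_{α/2} + z_β = 1.960 + 0.524 = 2.484.
n = 2 × (2.484 / 0.98)² = 2 × 2.535² = 2 × 6.42 = 12.8.
Round up to the next whole participant.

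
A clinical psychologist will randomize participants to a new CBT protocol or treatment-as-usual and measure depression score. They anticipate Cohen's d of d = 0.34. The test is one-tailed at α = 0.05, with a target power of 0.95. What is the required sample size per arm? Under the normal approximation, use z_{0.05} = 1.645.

For two independent groups with equal n: n = 2·((z_{α} + z_β) / d)².
z_{α} + z_β = 1.645 + 1.645 = 3.290.
n = 2 × (3.290 / 0.34)² = 2 × 9.676² = 2 × 93.63 = 187.3.
Round up to the next whole participant.

n = 188 per group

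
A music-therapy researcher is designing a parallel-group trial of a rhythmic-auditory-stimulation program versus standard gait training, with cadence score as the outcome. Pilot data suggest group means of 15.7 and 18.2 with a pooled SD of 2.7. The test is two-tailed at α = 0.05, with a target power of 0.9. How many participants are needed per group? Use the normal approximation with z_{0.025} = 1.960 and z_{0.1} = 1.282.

n = 25 per group

Cohen's d = |M₁ − M₂| / SD_pooled = |15.7 − 18.2| / 2.7 = 2.5 / 2.7 = 0.926.
For two independent groups with equal n: n = 2·((z_{α/2} + z_β) / d)².
z_{α/2} + z_β = 1.960 + 1.282 = 3.242.
n = 2 × (3.242 / 0.926)² = 2 × 3.501² = 2 × 12.26 = 24.5.
Round up to the next whole participant.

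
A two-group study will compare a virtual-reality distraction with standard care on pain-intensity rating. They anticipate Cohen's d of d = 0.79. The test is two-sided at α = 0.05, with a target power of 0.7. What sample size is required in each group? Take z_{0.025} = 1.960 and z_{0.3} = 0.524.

For two independent groups with equal n: n = 2·((z_{α/2} + z_β) / d)².
z_{α/2} + z_β = 1.960 + 0.524 = 2.484.
n = 2 × (2.484 / 0.79)² = 2 × 3.144² = 2 × 9.89 = 19.8.
Round up to the next whole participant.

n = 20 per group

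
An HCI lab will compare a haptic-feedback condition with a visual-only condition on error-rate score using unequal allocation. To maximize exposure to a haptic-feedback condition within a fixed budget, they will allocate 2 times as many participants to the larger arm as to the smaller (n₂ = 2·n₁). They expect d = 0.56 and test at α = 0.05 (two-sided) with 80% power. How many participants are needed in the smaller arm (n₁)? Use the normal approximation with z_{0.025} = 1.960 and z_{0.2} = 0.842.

With allocation ratio k = n₂/n₁ = 2, Var(x̄₁−x̄₂) = σ²(1/n₁ + 1/(k·n₁)) = σ²·(k+1)/(k·n₁).
So n₁ = (1 + 1/k)·((z_{α/2} + z_β)/d)² = 1.500 × (2.802/0.56)².
n₁ = 1.500 × 25.04 = 37.6.
Round up: n₁ = 38, giving n₂ = 2 × 38 = 76.

n₁ = 38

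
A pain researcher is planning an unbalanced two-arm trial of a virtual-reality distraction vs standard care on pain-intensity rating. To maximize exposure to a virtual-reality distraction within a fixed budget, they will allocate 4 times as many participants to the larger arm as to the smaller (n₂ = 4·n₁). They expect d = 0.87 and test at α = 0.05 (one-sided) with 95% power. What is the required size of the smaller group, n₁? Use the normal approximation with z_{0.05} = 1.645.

n₁ = 18

With allocation ratio k = n₂/n₁ = 4, Var(x̄₁−x̄₂) = σ²(1/n₁ + 1/(k·n₁)) = σ²·(k+1)/(k·n₁).
So n₁ = (1 + 1/k)·((z_{α} + z_β)/d)² = 1.250 × (3.290/0.87)².
n₁ = 1.250 × 14.30 = 17.9.
Round up: n₁ = 18, giving n₂ = 4 × 18 = 72.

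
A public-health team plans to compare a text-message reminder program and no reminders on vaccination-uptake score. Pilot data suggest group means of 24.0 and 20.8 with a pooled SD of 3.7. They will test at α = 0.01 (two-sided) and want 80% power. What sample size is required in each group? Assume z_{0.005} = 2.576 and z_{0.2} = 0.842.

n = 32 per group

Cohen's d = |M₁ − M₂| / SD_pooled = |24.0 − 20.8| / 3.7 = 3.2 / 3.7 = 0.865.
For two independent groups with equal n: n = 2·((z_{α/2} + z_β) / d)².
z_{α/2} + z_β = 2.576 + 0.842 = 3.418.
n = 2 × (3.418 / 0.865)² = 2 × 3.951² = 2 × 15.61 = 31.2.
Round up to the next whole participant.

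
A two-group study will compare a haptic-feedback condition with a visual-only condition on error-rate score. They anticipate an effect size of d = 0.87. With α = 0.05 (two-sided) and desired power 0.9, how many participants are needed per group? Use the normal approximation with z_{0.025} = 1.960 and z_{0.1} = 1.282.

n = 28 per group

For two independent groups with equal n: n = 2·((z_{α/2} + z_β) / d)².
z_{α/2} + z_β = 1.960 + 1.282 = 3.242.
n = 2 × (3.242 / 0.87)² = 2 × 3.726² = 2 × 13.89 = 27.8.
Round up to the next whole participant.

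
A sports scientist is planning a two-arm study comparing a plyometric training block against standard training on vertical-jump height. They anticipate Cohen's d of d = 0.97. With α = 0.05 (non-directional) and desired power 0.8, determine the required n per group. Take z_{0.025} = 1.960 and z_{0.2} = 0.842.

n = 17 per group

For two independent groups with equal n: n = 2·((z_{α/2} + z_β) / d)².
z_{α/2} + z_β = 1.960 + 0.842 = 2.802.
n = 2 × (2.802 / 0.97)² = 2 × 2.889² = 2 × 8.34 = 16.7.
Round up to the next whole participant.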